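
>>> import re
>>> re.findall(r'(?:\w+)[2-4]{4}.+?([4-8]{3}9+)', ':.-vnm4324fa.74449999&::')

['4449999']

Pattern: one or more of a word character (non-capturing group); then exactly 4 of a character in [2-4], then one or more of any character (lazy); then exactly 3 of a character in [4-8], then one or more of a literal '9' (captured).
Walking the string: at [3:21] match 'vnm4324fa.74449999', group 1 = '4449999'.
Because there's exactly one group, `findall` drops the full match and keeps group 1 from the one hit.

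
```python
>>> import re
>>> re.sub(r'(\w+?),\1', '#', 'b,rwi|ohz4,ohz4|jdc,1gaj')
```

'b,rwi|#|jdc,1gaj'

The backreference `\1` re-matches whatever the first group consumed, character for character.
Matches: at [6:15] → 'ohz4,ohz4'.
`sub` substitutes '#' at each match site.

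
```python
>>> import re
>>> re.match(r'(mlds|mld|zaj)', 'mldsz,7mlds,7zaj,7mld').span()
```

(0, 4)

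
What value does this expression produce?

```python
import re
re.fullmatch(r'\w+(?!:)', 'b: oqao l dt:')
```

None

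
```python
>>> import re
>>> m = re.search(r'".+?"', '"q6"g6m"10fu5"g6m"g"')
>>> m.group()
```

`re.search` tries every starting position until one works.
The match spans [0:4] → '"q6"'.

'"q6"'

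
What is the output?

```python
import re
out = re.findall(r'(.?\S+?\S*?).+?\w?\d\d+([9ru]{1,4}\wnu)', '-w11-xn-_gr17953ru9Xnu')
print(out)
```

[('-w', 'ru9Xnu')]

With the lazy modifier that quantifier settles for the fewest repetitions that let the rest of the pattern succeed (the atoms after it are unaffected and can still be greedy).
Multiple groups make `findall` return tuples — one 2-tuple for the one match.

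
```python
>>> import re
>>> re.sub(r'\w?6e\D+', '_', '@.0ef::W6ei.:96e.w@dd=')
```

'@.0ef::__'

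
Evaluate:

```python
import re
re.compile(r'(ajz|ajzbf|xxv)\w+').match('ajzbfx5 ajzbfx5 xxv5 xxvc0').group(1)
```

Alternation tries branches left to right and keeps the first one that lets the overall match succeed at that position.
`re.match` won't scan ahead — the pattern has to work from the very first character.
The match spans [0:7] → 'ajzbfx5'.
Captured: group 1 = 'ajz'.

'ajz'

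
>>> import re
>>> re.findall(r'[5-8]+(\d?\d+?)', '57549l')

['49']

With a single group, `findall` returns only what that group captured — 1 item.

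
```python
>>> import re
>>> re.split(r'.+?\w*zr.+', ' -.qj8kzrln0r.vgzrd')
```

Pattern: one or more of any character (lazy); then zero or more of a word character, then the literal 'zr'; then one or more of any character.
Matches to split on: at [0:19] → ' -.qj8kzrln0r.vgzrd'.
Splitting on the pattern gives 2 pieces.

['', '']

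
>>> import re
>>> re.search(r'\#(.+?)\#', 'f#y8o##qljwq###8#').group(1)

'y8o'

A `+?`/`*?`/`{m,n}?` starts at its minimum and grows only as far as needed for what follows to match.
`re.search` tries every starting position until one works.
The match spans [1:6] → '#y8o#'.
Captured: group 1 = 'y8o'.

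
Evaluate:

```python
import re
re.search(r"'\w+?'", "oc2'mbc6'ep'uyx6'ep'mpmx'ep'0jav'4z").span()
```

The match spans [3:9] → "'mbc6'".

(3, 9)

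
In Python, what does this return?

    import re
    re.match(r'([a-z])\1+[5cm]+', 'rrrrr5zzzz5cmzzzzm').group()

'rrrrr5'

With `match`, the pattern is implicitly anchored at the beginning.
The match spans [0:6] → 'rrrrr5'.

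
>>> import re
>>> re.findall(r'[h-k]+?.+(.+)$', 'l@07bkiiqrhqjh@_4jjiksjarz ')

[' ']

Pattern: one or more of a character in [h-k] (lazy); then one or more of any character; then one or more of any character (captured); then anchored at the end.
Scanning left to right: at [5:27] match 'kiiqrhqjh@_4jjiksjarz ', group 1 = ' '.
With a single group, `findall` returns only what that group captured — 1 item.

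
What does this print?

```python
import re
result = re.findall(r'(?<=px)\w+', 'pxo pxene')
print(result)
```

The `(?=…)`/`(?<=…)` assertion just peeks at neighbouring text; it doesn't advance the match position.
With no groups in the pattern, `findall` gives back each whole match — 2 here.

['o', 'ene']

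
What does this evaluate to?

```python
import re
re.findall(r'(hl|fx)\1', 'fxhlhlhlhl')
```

['hl', 'hl']

`\1` is not a pattern — it's the concrete string captured by group 1, re-applied verbatim.
Walking the string: at [2:6] match 'hlhl', group 1 = 'hl'; at [6:10] match 'hlhl', group 1 = 'hl'.
With a single group, `findall` returns only what that group captured — 2 items.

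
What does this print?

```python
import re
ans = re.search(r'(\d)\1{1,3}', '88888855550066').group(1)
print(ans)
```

8

The backreference `\1` re-matches whatever the first group consumed, character for character.
`re.search` scans for the first position where the pattern succeeds.
The match spans [0:4] → '8888'.
Captured: group 1 = '8'.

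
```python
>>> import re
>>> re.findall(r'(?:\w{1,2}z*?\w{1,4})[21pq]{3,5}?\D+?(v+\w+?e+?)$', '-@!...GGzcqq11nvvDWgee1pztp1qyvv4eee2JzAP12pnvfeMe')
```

Because the quantifier is non-greedy, it stops expanding at the earliest point where the rest of the pattern can succeed.
`findall` collects group 1 from the one match (1 total).

['vvDWgee1pztp1qyvv4eee2JzAP12pnvfeMe']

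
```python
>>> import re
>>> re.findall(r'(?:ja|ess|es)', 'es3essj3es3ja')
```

['es', 'ess', 'es', 'ja']

The regex engine tests alternatives in the order written; an earlier branch that matches wins even if a later one would match more.
No capturing groups, so `findall` returns the 4 full match strings.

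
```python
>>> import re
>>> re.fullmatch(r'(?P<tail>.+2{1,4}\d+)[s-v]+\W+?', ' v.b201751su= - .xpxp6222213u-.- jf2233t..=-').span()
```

(0, 44)

`re.fullmatch` requires the pattern to consume the entire string.
The match spans [0:44] → ' v.b201751su= - .xpxp6222213u-.- jf2233t..=-'.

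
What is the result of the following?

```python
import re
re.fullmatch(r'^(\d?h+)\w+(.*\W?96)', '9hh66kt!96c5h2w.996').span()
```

`fullmatch` succeeds only if the pattern covers the string from start to end.
The match spans [0:19] → '9hh66kt!96c5h2w.996'.

(0, 19)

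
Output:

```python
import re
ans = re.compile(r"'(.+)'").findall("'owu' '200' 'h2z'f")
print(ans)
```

["owu' '200' 'h2z"]

Walking the string: at [0:17] match "'owu' '200' 'h2z'", group 1 = "owu' '200' 'h2z".
`findall` collects group 1 from the one match (1 total).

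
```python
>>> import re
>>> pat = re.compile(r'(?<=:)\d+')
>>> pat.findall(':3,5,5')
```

['3']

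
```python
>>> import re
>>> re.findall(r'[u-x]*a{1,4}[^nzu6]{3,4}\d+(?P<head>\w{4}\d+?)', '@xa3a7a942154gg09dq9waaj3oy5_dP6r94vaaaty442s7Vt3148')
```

The pattern matches zero or more of a character in [u-x], then 1 to 4 of a literal 'a', then 3 to 4 of any character except [nzu6]; then one or more of a digit; then exactly 4 of a word character, then one or more of a digit (lazy) (captured as 'head').
With the lazy modifier that quantifier settles for the fewest repetitions that let the rest of the pattern succeed (the atoms after it are unaffected and can still be greedy).
Scanning left to right: at [1:17] match 'xa3a7a942154gg09', group 1 = '4gg09'; at [35:49] match 'vaaaty442s7Vt3', group 1 = 's7Vt3'.
`findall` collects group 1 from each match (2 total).

['4gg09', 's7Vt3']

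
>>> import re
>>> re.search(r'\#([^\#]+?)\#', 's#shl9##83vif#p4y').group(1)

The match spans [1:7] → '#shl9#'.
Captured: group 1 = 'shl9'.

'shl9'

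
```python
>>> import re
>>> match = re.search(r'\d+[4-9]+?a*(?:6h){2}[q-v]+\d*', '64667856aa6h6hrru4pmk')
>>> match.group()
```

The pattern matches one or more of a digit, then one or more of a character in [4-9] (lazy), then zero or more of the literal 'a'; then the literal '6h' repeated 2 times, then one or more of a character in [q-v], then zero or more of a digit.
`re.search` scans for the first position where the pattern succeeds.
The match spans [0:18] → '64667856aa6h6hrru4'.

'64667856aa6h6hrru4'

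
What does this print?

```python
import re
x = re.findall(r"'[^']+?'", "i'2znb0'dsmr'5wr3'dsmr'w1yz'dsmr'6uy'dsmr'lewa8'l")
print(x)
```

["'2znb0'", "'5wr3'", "'w1yz'", "'6uy'", "'lewa8'"]

`findall` yields the raw match text (5 of them) because the pattern has no groups.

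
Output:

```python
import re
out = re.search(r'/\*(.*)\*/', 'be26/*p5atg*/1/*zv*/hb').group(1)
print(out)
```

`re.search` tries every starting position until one works.
The match spans [4:20] → '/*p5atg*/1/*zv*/'.
Captured: group 1 = 'p5atg*/1/*zv'.

p5atg*/1/*zv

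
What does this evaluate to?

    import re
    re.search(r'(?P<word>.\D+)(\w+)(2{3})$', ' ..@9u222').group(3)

'222'

Pattern: any character, then one or more of a non-digit (captured as 'word'); then one or more of a word character (captured); then exactly 3 of a literal '2' (captured); then anchored at the end.
Unlike `match`, `search` isn't anchored — it looks for the pattern anywhere in the string.
The match spans [0:9] → ' ..@9u222'.
Captured: group 1 = ' ..@', group 2 = '9u', group 3 = '222'.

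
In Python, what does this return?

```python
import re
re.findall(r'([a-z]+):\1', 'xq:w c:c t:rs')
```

['c']

The backreference `\1` re-matches whatever the first group consumed, character for character.
Walking the string: at [5:8] match 'c:c', group 1 = 'c'.
One capturing group, so `findall` returns just the captured substring from the one match — 1 in all.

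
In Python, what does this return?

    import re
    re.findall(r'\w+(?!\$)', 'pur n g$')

['pur', 'n']

`(?!…)`/`(?<!…)` only lets a position through if the neighbouring text does NOT match; no characters are consumed.
No capturing groups, so `findall` returns the 2 full match strings.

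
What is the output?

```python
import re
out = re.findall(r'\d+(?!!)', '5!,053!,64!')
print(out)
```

Because the assertion is negative and zero-width, positions next to the forbidden text are skipped.
Scanning left to right: at [3:5] → '05'; at [8:9] → '6'.
`findall` yields the raw match text (2 of them) because the pattern has no groups.

['05', '6']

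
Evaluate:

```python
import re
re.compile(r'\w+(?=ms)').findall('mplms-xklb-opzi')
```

Because the assertion is zero-width, the text it checks is not consumed and won't appear in the result.
Scanning left to right: at [0:3] → 'mpl'.
No capturing groups, so `findall` returns the 1 full match string.

['mpl']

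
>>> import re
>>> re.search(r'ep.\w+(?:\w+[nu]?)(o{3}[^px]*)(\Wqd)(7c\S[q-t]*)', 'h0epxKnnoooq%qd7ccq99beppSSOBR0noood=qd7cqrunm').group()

This matches the literal 'ep', then any character, then one or more of a word character; then one or more of a word character, then optionally one of [nu] (non-capturing group); then exactly 3 of a literal 'o', then zero or more of any character except [px] (captured); then a non-word character, then the literal 'qd' (captured); then the literal '7c', then a non-whitespace character, then zero or more of a character in [q-t] (captured).
`re.search` tries every starting position until one works.
The match spans [2:19] → 'epxKnnoooq%qd7ccq'.
Captured: group 1 = 'oooq', group 2 = '%qd', group 3 = '7ccq'.

'epxKnnoooq%qd7ccq'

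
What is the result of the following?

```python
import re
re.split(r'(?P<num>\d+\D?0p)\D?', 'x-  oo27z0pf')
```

Pattern: one or more of a digit, then optionally a non-digit, then the literal '0p' (captured as 'num'); then optionally a non-digit.
`re.split` interleaves the captured-group text with the surrounding fragments.

['x-  oo', '27z0p', '']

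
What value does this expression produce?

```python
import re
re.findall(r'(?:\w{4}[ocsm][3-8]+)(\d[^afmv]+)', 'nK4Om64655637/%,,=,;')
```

This matches exactly 4 of a word character, then one of [ocsm], then one or more of a character in [3-8] (non-capturing group); then a digit, then one or more of any character except [afmv] (captured).
With a single group, `findall` returns only what that group captured — 1 item.

['7/%,,=,;']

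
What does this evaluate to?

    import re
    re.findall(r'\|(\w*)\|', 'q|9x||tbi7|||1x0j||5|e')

Walking the string: at [1:5] match '|9x|', group 1 = '9x'; at [5:11] match '|tbi7|', group 1 = 'tbi7'; at [11:13] match '||', group 1 = ''; at [17:19] match '||', group 1 = ''.
With a single group, `findall` returns only what that group captured — 4 items.

['9x', 'tbi7', '', '']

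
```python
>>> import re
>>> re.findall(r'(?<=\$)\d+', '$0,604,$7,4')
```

The positive lookaround only admits positions where the adjacent text matches; those characters stay outside the span.
Matches: at [1:2] → '0'; at [8:9] → '7'.
`findall` yields the raw match text (2 of them) because the pattern has no groups.

['0', '7']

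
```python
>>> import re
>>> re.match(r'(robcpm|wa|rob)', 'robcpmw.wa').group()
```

'robcpm'

`|` is ordered: at each position the engine commits to the first alternative that works.
`re.match` won't scan ahead — the pattern has to work from the very first character.
The match spans [0:6] → 'robcpm'.
Captured: group 1 = 'robcpm'.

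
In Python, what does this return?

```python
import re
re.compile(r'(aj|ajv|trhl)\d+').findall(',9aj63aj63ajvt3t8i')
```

Matches: at [2:6] match 'aj63', group 1 = 'aj'; at [6:10] match 'aj63', group 1 = 'aj'.
`findall` collects group 1 from each match (2 total).

['aj', 'aj']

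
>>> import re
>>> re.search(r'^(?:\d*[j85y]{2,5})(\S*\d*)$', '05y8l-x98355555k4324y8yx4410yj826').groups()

The pattern matches anchored at the start of the string; then zero or more of a digit, then 2 to 5 of one of [j85y] (non-capturing group); then zero or more of a non-whitespace character, then zero or more of a digit (captured); then anchored at the end.
`re.search` tries every starting position until one works.
The match spans [0:33] → '05y8l-x98355555k4324y8yx4410yj826'.
Captured: group 1 = 'l-x98355555k4324y8yx4410yj826'.

('l-x98355555k4324y8yx4410yj826',)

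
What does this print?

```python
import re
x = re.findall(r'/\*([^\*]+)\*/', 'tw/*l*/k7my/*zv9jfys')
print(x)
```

['l']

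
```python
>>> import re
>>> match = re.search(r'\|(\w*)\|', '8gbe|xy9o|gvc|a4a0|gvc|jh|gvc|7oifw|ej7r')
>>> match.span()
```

(4, 10)

Unlike `match`, `search` isn't anchored — it looks for the pattern anywhere in the string.
The match spans [4:10] → '|xy9o|'.
Captured: group 1 = 'xy9o'.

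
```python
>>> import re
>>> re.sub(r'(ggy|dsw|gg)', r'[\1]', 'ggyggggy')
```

'[ggy][gg][ggy]'

Alternation isn't longest-match — the leftmost alternative that fits at this position is chosen.
Matches: at [0:3] → 'ggy'; at [3:5] → 'gg'; at [5:8] → 'ggy'.
`\1` in the replacement pulls in group 1's text for each match.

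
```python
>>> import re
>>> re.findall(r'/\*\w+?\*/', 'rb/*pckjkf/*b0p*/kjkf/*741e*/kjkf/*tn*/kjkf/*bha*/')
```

Scanning left to right: at [10:17] → '/*b0p*/'; at [21:29] → '/*741e*/'; at [33:39] → '/*tn*/'; at [43:50] → '/*bha*/'.
With no groups in the pattern, `findall` gives back each whole match — 4 here.

['/*b0p*/', '/*741e*/', '/*tn*/', '/*bha*/']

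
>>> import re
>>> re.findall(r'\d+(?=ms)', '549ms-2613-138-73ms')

The `(?=…)`/`(?<=…)` assertion just peeks at neighbouring text; it doesn't advance the match position.
Walking the string: at [0:3] → '549'; at [15:17] → '73'.
`findall` yields the raw match text (2 of them) because the pattern has no groups.

['549', '73']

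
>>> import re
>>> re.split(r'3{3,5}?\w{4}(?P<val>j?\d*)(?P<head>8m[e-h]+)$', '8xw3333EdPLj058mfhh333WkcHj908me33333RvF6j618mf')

The pattern matches 3 to 5 of the literal '3' (lazy), then exactly 4 of a word character; then optionally the literal 'j', then zero or more of a digit (captured as 'val'); then the literal '8m', then one or more of a character in [e-h] (captured as 'head'); then anchored at the end.
Matches to split on: at [32:47] → '33333RvF6j618mf'.
Because the pattern has a capturing group, `split` also inserts each captured text between the pieces.

['8xw3333EdPLj058mfhh333WkcHj908me', 'j61', '8mf', '']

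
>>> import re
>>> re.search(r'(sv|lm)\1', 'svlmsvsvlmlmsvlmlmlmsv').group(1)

The match spans [4:8] → 'svsv'.
Captured: group 1 = 'sv'.

'sv'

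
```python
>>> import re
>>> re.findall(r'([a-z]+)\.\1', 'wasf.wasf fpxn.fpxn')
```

The backreference `\1` re-matches whatever the first group consumed, character for character.
One capturing group, so `findall` returns just the captured substring from each match — 2 in all.

['wasf', 'fpxn']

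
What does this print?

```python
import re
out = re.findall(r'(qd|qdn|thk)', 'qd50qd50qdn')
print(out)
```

Alternation isn't longest-match — the leftmost alternative that fits at this position is chosen.
Scanning left to right: at [0:2] match 'qd', group 1 = 'qd'; at [4:6] match 'qd', group 1 = 'qd'; at [8:10] match 'qd', group 1 = 'qd'.
One capturing group, so `findall` returns just the captured substring from each match — 3 in all.

['qd', 'qd', 'qd']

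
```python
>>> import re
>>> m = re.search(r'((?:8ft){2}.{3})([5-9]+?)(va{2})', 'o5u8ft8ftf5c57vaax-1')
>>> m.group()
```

'8ft8ftf5c57vaa'

The pattern matches the literal '8ft' repeated 2 times, then exactly 3 of any character (captured); then one or more of a character in [5-9] (lazy) (captured); then a literal 'v', then exactly 2 of the literal 'a' (captured).
`search` walks the string left to right and returns the first match it finds.
The match spans [3:17] → '8ft8ftf5c57vaa'.
Captured: group 1 = '8ft8ftf5c', group 2 = '57', group 3 = 'vaa'.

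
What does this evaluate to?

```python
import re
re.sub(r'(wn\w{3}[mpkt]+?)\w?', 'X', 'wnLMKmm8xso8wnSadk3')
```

This matches the literal 'wn', then exactly 3 of a word character, then one or more of one of [mpkt] (lazy) (captured); then optionally a word character.
Matches: at [0:7] → 'wnLMKmm'; at [12:19] → 'wnSadk3'.
`sub` substitutes 'X' at each match site.

'X8xso8X'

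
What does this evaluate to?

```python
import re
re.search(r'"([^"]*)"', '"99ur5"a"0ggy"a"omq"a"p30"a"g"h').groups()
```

('99ur5',)

`search` walks the string left to right and returns the first match it finds.
The match spans [0:7] → '"99ur5"'.
Captured: group 1 = '99ur5'.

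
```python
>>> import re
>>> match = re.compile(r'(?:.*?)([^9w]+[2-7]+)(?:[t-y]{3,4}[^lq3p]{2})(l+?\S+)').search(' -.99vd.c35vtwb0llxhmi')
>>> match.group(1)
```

'vd.c35'

The match spans [0:22] → ' -.99vd.c35vtwb0llxhmi'.
Captured: group 1 = 'vd.c35', group 2 = 'llxhmi'.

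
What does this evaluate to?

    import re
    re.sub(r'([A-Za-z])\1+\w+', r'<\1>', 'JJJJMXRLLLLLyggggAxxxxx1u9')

'<J>'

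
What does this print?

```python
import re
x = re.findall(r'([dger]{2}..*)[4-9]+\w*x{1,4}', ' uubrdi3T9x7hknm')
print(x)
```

Because there's exactly one group, `findall` drops the full match and keeps group 1 from the one hit.

['rdi3T']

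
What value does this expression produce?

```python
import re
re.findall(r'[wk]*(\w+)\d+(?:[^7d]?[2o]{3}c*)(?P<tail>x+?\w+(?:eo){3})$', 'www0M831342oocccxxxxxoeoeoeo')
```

This matches zero or more of one of [wk]; then one or more of a word character (captured); then one or more of a digit; then optionally any character except [7d], then exactly 3 of one of [2o], then zero or more of a literal 'c' (non-capturing group); then one or more of a literal 'x' (lazy), then one or more of a word character, then the literal 'eo' repeated 3 times (captured as 'tail'); then anchored at the end.
Scanning left to right: at [0:28] match 'www0M831342oocccxxxxxoeoeoeo', groups = ('0M8313', 'xxxxxoeoeoeo').
2 groups means the one result is a tuple of 2 captured strings — 1 here.

[('0M8313', 'xxxxxoeoeoeo')]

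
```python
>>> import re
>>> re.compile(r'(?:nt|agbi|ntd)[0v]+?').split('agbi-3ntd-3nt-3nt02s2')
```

Each match becomes a cut point; 2 segments remain.

['agbi-3ntd-3nt-3', '2s2']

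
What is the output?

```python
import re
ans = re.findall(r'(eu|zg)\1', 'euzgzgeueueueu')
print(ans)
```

After group 1 captures some text, `\1` only succeeds where that same text appears again.
Matches: at [2:6] match 'zgzg', group 1 = 'zg'; at [6:10] match 'eueu', group 1 = 'eu'; at [10:14] match 'eueu', group 1 = 'eu'.
Because there's exactly one group, `findall` drops the full match and keeps group 1 from each hit.

['zg', 'eu', 'eu']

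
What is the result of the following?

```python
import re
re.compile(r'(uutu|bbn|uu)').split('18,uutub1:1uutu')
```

Alternation tries branches left to right and keeps the first one that lets the overall match succeed at that position.
Matches to split on: at [3:7] → 'uutu'; at [11:15] → 'uutu'.
The group in the pattern means `split` returns the separators' captures alongside the pieces.

['18,', 'uutu', 'b1:1', 'uutu', '']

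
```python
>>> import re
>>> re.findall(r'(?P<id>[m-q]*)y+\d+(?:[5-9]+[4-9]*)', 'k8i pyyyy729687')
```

['p']

Pattern: zero or more of a character in [m-q] (captured as 'id'); then one or more of a literal 'y', then one or more of a digit; then one or more of a character in [5-9], then zero or more of a character in [4-9] (non-capturing group).
Matches: at [4:15] match 'pyyyy729687', group 1 = 'p'.
One capturing group, so `findall` returns just the captured substring from the one match — 1 in all.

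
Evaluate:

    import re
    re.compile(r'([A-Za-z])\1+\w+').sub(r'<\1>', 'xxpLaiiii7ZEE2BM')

A backreference is literal: `\1` must see the identical characters the first group matched.
Each match is replaced using the text its own group 1 captured.

'<x>'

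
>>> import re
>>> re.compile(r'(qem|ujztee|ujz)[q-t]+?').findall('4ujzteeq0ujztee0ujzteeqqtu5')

`|` is ordered: at each position the engine commits to the first alternative that works.
One capturing group, so `findall` returns just the captured substring from each match — 3 in all.

['ujztee', 'ujz', 'ujztee']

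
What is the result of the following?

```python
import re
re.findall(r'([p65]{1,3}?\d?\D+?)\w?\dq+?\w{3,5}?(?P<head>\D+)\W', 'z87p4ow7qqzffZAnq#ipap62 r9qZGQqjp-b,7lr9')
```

Pattern: 1 to 3 of one of [p65] (lazy), then optionally a digit, then one or more of a non-digit (lazy) (captured); then optionally a word character, then a digit, then one or more of a literal 'q' (lazy); then 3 to 5 of a word character (lazy); then one or more of a non-digit (captured as 'head'); then a non-word character.
A `+?`/`*?`/`{m,n}?` starts at its minimum and grows only as far as needed for what follows to match.
Walking the string: at [3:18] match 'p4ow7qqzffZAnq#', groups = ('p4o', 'fZAnq'); at [21:37] match 'p62 r9qZGQqjp-b,', groups = ('p62 ', 'qjp-b').
Multiple groups make `findall` return tuples — one 2-tuple for each match.

[('p4o', 'fZAnq'), ('p62 ', 'qjp-b')]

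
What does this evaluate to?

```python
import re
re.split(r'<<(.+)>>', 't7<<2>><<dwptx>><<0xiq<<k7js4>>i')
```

Because the pattern has a capturing group, `split` also inserts each captured text between the pieces.

['t7', '2>><<dwptx>><<0xiq<<k7js4', 'i']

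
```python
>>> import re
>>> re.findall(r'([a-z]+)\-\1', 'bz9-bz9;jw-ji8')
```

[]

A backreference is literal: `\1` must see the identical characters the first group matched.
With a single group, `findall` returns only what that group captured — 0 items.
Nothing in the string satisfies the pattern, so the list is empty.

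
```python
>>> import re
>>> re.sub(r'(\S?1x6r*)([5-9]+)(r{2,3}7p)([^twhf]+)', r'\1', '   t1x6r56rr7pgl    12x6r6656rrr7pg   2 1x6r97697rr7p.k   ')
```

'   t1x6r'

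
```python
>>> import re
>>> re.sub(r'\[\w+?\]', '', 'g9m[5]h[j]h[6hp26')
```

Matches: at [3:6] → '[5]'; at [7:10] → '[j]'.
Every occurrence is swapped for ''.

'g9mhh[6hp26'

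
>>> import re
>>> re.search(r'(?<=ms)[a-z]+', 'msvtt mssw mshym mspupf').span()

(2, 5)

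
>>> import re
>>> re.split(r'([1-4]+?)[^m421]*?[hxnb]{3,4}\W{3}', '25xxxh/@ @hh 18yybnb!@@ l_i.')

The pattern matches one or more of a character in [1-4] (lazy) (captured); then zero or more of any character except [m421] (lazy), then 3 to 4 of one of [hxnb], then exactly 3 of a non-word character.
Matches to split on: at [0:9] → '25xxxh/@ '; at [13:23] → '18yybnb!@@'.
Because the pattern has a capturing group, `split` also inserts each captured text between the pieces.

['', '2', '@hh ', '1', ' l_i.']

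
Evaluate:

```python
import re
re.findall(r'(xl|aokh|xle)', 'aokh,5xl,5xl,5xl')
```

Because there's exactly one group, `findall` drops the full match and keeps group 1 from each hit.

['aokh', 'xl', 'xl', 'xl']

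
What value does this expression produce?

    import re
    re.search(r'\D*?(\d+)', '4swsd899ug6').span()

(0, 1)

The match spans [0:1] → '4'.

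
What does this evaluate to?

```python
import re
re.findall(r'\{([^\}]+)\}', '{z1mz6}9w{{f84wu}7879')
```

Scanning left to right: at [0:7] match '{z1mz6}', group 1 = 'z1mz6'; at [9:17] match '{{f84wu}', group 1 = '{f84wu'.
One capturing group, so `findall` returns just the captured substring from each match — 2 in all.

['z1mz6', '{f84wu']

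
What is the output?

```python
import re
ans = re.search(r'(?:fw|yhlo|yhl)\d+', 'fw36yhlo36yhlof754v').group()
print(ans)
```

The match spans [0:4] → 'fw36'.

fw36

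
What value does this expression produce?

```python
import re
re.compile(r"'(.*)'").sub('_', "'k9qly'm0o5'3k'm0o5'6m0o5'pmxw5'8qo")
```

'_8qo'

Matches: at [0:32] → "'k9qly'm0o5'3k'm0o5'6m0o5'pmxw5'".
Every occurrence is swapped for '_'.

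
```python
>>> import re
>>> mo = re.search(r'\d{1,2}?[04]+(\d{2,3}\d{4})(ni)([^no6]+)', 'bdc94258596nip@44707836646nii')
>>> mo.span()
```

(3, 22)

Pattern: 1 to 2 of a digit (lazy); then one or more of one of [04]; then 2 to 3 of a digit, then exactly 4 of a digit (captured); then a literal 'n', then the literal 'i' (captured); then one or more of any character except [no6] (captured).
`re.search` tries every starting position until one works.
The match spans [3:22] → '94258596nip@4470783'.
Captured: group 1 = '258596', group 2 = 'ni', group 3 = 'p@4470783'.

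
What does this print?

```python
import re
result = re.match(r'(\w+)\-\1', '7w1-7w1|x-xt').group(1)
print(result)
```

`\1` is not a pattern — it's the concrete string captured by group 1, re-applied verbatim.
`match` is anchored at position 0; if the pattern doesn't fit there, it returns None.
The match spans [0:7] → '7w1-7w1'.
Captured: group 1 = '7w1'.

7w1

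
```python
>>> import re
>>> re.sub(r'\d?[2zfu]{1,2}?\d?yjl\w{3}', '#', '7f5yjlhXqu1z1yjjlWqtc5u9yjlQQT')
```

Every occurrence is swapped for '#'.

'#u1z1yjjlWqtc#'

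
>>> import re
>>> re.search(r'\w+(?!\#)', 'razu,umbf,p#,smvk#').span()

The negative lookaround is zero-width — it rules out positions where the adjacent text would match, without consuming anything.
The match spans [0:4] → 'razu'.

(0, 4)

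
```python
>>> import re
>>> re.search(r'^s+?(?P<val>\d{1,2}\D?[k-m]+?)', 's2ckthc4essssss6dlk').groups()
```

('2ck',)

This matches anchored at the start of the string; then one or more of a literal 's' (lazy); then 1 to 2 of a digit, then optionally a non-digit, then one or more of a character in [k-m] (lazy) (captured as 'val').
Unlike `match`, `search` isn't anchored — it looks for the pattern anywhere in the string.
The match spans [0:4] → 's2ck'.
Captured: group 1 = '2ck'.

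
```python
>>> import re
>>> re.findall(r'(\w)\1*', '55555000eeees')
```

['5', '0', 'e', 's']

`\1` has to match the exact text group 1 already captured.
One capturing group, so `findall` returns just the captured substring from each match — 4 in all.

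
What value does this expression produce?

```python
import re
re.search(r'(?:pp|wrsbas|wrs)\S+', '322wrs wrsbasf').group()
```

`re.search` scans for the first position where the pattern succeeds.
The match spans [7:14] → 'wrsbasf'.

'wrsbasf'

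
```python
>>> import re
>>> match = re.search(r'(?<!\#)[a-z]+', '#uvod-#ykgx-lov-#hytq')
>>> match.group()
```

`(?!…)`/`(?<!…)` only lets a position through if the neighbouring text does NOT match; no characters are consumed.
`search` walks the string left to right and returns the first match it finds.
The match spans [2:5] → 'vod'.

'vod'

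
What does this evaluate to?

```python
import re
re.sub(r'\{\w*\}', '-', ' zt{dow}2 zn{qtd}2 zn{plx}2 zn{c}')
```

' zt-2 zn-2 zn-2 zn-'

Matches: at [3:8] → '{dow}'; at [12:17] → '{qtd}'; at [21:26] → '{plx}'; at [30:33] → '{c}'.
`sub` substitutes '-' at each match site.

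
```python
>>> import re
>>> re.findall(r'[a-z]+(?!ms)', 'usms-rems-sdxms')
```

['usms', 'rems', 'sdxms']

Because the assertion is negative and zero-width, positions next to the forbidden text are skipped.
Since nothing is captured, `findall` lists the 3 matched substrings directly.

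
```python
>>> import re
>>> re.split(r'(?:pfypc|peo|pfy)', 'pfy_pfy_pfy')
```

Matches to split on: at [0:3] → 'pfy'; at [4:7] → 'pfy'; at [8:11] → 'pfy'.
`split` removes every match and returns the 4 fragments in between.

['', '_', '_', '']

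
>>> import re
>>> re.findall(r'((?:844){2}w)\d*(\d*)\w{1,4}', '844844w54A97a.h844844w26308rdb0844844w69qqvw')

This matches the literal '844' repeated 2 times, then a literal 'w' (captured); then zero or more of a digit; then zero or more of a digit (captured); then 1 to 4 of a word character.
Walking the string: at [0:13] match '844844w54A97a', groups = ('844844w', ''); at [15:31] match '844844w26308rdb0', groups = ('844844w', ''); at [31:44] match '844844w69qqvw', groups = ('844844w', '').
With 2 capturing groups, `findall` returns a 2-tuple per match.

[('844844w', ''), ('844844w', ''), ('844844w', '')]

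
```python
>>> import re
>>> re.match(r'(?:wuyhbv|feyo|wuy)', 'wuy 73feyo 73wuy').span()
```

(0, 3)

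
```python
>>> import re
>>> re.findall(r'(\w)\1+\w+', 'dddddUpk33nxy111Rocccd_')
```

['d']

The backreference `\1` re-matches whatever the first group consumed, character for character.
Matches: at [0:23] match 'dddddUpk33nxy111Rocccd_', group 1 = 'd'.
`findall` collects group 1 from the one match (1 total).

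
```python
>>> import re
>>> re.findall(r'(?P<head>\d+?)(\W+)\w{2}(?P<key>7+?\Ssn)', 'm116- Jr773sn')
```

This matches one or more of a digit (lazy) (captured as 'head'); then one or more of a non-word character (captured); then exactly 2 of a word character; then one or more of the literal '7' (lazy), then a non-whitespace character, then the literal 'sn' (captured as 'key').
Walking the string: at [1:13] match '116- Jr773sn', groups = ('116', '- ', '773sn').
`findall` packs the 3 group values into a tuple for every match.

[('116', '- ', '773sn')]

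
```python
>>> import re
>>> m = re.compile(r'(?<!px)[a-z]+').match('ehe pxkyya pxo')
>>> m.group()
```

'ehe'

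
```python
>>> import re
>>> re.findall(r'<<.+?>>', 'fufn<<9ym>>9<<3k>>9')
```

['<<9ym>>', '<<3k>>']

A non-greedy quantifier consumes as few characters as it can — just enough that the remainder of the pattern still matches from where it stops; whatever follows it matches normally.
Since nothing is captured, `findall` lists the 2 matched substrings directly.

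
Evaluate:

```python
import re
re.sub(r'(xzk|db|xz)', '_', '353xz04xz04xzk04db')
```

'353_04_04_04_'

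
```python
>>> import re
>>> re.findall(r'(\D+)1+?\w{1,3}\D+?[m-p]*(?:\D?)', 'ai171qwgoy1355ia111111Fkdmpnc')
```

['ai', 'oy']

A non-greedy quantifier consumes as few characters as it can — just enough that the remainder of the pattern still matches from where it stops; whatever follows it matches normally.
With a single group, `findall` returns only what that group captured — 2 items.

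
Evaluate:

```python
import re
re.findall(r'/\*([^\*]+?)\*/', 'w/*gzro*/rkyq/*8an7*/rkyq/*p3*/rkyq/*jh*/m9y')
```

Walking the string: at [1:9] match '/*gzro*/', group 1 = 'gzro'; at [13:21] match '/*8an7*/', group 1 = '8an7'; at [25:31] match '/*p3*/', group 1 = 'p3'; at [35:41] match '/*jh*/', group 1 = 'jh'.
Because there's exactly one group, `findall` drops the full match and keeps group 1 from each hit.

['gzro', '8an7', 'p3', 'jh']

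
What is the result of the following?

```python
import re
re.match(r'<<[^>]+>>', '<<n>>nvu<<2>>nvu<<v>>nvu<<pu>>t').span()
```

(0, 5)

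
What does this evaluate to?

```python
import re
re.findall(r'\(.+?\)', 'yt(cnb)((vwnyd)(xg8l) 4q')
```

['(cnb)', '((vwnyd)', '(xg8l)']

The `?` after the quantifier makes it lazy — it takes as little as possible before letting the rest of the pattern try.
With no groups in the pattern, `findall` gives back each whole match — 3 here.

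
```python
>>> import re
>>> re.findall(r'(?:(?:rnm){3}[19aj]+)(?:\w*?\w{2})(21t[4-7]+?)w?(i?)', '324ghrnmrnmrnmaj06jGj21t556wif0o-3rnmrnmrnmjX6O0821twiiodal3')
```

[('21t5', '')]

Pattern: the literal 'rnm' repeated 3 times, then one or more of one of [19aj] (non-capturing group); then zero or more of a word character (lazy), then exactly 2 of a word character (non-capturing group); then the literal '21t', then one or more of a character in [4-7] (lazy) (captured); then optionally a literal 'w'; then optionally a literal 'i' (captured).
Matches: at [5:25] match 'rnmrnmrnmaj06jGj21t5', groups = ('21t5', '').
Multiple groups make `findall` return tuples — one 2-tuple for the one match.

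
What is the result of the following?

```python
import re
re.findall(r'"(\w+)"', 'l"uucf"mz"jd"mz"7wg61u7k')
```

With a single group, `findall` returns only what that group captured — 2 items.

['uucf', 'jd']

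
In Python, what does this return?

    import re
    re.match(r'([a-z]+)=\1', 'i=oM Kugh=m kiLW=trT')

A backreference is literal: `\1` must see the identical characters the first group matched.
`re.match` only tries the pattern at the start of the string.
Here position 0 doesn't satisfy it, so the call returns None.

None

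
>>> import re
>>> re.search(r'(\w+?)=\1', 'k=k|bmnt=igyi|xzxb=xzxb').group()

A backreference is literal: `\1` must see the identical characters the first group matched.
The match spans [0:3] → 'k=k'.

'k=k'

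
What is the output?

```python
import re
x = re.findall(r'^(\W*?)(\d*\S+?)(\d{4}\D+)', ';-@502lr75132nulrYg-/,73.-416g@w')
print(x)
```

With the lazy modifier that quantifier settles for the fewest repetitions that let the rest of the pattern succeed (the atoms after it are unaffected and can still be greedy).
Multiple groups make `findall` return tuples — one 3-tuple for the one match.

[('', ';-@502lr7', '5132nulrYg-/,')]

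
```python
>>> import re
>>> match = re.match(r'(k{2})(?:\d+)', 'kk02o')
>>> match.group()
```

With `match`, the pattern is implicitly anchored at the beginning.
The match spans [0:4] → 'kk02'.

'kk02'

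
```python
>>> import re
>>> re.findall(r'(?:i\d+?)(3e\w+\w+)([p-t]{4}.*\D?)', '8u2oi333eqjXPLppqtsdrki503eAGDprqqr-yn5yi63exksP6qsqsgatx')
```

[('3eqjXPLppqtsdrki503eAGDp', 'rqqr-yn5yi63exksP6qsqsgatx')]

This matches the literal 'i', then one or more of a digit (lazy) (non-capturing group); then the literal '3e', then one or more of a word character, then one or more of a word character (captured); then exactly 4 of a character in [p-t], then zero or more of any character, then optionally a non-digit (captured).
Matches: at [4:57] match 'i333eqjXPLppqtsdrki503eAGDprqqr-yn5yi63exksP6qsqsgatx', groups = ('3eqjXPLppqtsdrki503eAGDp', 'rqqr-yn5yi63exksP6qsqsgatx').
`findall` packs the 2 group values into a tuple for every match.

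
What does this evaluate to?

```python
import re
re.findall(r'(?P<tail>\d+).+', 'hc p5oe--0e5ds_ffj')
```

['5']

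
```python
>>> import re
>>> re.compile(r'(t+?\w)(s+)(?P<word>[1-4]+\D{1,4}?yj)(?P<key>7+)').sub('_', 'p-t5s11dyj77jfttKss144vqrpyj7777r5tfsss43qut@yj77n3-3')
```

The pattern matches one or more of a literal 't' (lazy), then a word character (captured); then one or more of a literal 's' (captured); then one or more of a character in [1-4], then 1 to 4 of a non-digit (lazy), then the literal 'yj' (captured as 'word'); then one or more of a literal '7' (captured as 'key').
`sub` substitutes '_' at each match site.

'p-_jf_r5_n3-3'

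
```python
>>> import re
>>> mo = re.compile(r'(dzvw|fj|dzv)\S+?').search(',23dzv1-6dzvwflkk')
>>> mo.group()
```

'dzv1'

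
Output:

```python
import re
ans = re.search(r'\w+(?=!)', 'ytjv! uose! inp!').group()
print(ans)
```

ytjv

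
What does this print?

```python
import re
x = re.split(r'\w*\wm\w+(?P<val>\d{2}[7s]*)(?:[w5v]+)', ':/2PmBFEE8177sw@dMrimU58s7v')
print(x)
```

This matches zero or more of a word character; then a word character, then a literal 'm'; then one or more of a word character; then exactly 2 of a digit, then zero or more of one of [7s] (captured as 'val'); then one or more of one of [w5v] (non-capturing group).
Matches to split on: at [2:15] → '2PmBFEE8177sw'; at [16:27] → 'dMrimU58s7v'.
With a capturing group present, the delimiter's captured portion is kept in the result list.

[':/', '77s', '@', '58s7', '']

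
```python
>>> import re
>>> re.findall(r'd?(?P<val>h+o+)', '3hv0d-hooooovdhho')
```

Pattern: optionally a literal 'd'; then one or more of the literal 'h', then one or more of the literal 'o' (captured as 'val').
One capturing group, so `findall` returns just the captured substring from each match — 2 in all.

['hooooo', 'hho']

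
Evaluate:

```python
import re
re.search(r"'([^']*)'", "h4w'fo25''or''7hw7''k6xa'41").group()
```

The match spans [3:9] → "'fo25'".

"'fo25'"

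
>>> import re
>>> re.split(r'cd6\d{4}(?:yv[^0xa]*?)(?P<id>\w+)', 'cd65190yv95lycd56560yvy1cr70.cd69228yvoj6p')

Pattern: the literal 'cd6', then exactly 4 of a digit; then the literal 'yv', then zero or more of any character except [0xa] (lazy) (non-capturing group); then one or more of a word character (captured as 'id').
The `?` after the quantifier makes it lazy — it takes as little as possible before letting the rest of the pattern try.
Matches to split on: at [0:28] → 'cd65190yv95lycd56560yvy1cr70'; at [29:42] → 'cd69228yvoj6p'.
`re.split` interleaves the captured-group text with the surrounding fragments.

['', '95lycd56560yvy1cr70', '.', 'oj6p', '']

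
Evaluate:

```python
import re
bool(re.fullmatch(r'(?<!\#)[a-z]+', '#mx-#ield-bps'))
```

False

The negative lookaround is zero-width — it rules out positions where the adjacent text would match, without consuming anything.
For `fullmatch`, every character of the input must be accounted for by the pattern.
Here the string isn't matched end-to-end, so the call returns None, and `bool(None)` is False.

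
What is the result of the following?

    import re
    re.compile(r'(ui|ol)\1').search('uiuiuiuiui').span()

(0, 4)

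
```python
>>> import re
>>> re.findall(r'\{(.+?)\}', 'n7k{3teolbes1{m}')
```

['3teolbes1{m']

Walking the string: at [3:16] match '{3teolbes1{m}', group 1 = '3teolbes1{m'.
Because there's exactly one group, `findall` drops the full match and keeps group 1 from the one hit.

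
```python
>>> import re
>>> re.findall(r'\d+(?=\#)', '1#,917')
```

['1']

Lookahead/lookbehind check context without consuming it, so the matched span excludes the asserted characters.
Matches: at [0:1] → '1'.
With no groups in the pattern, `findall` gives back each whole match — 1 here.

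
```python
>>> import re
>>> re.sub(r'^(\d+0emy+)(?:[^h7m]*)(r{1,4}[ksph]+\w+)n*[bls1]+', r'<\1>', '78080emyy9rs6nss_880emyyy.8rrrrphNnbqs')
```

'<78080emyy>_880emyyy.8rrrrphNnbqs'

This matches anchored at the start of the string; then one or more of a digit, then the literal '0em', then one or more of the literal 'y' (captured); then zero or more of any character except [h7m] (non-capturing group); then 1 to 4 of the literal 'r', then one or more of one of [ksph], then one or more of a word character (captured); then zero or more of a literal 'n', then one or more of one of [bls1].
Matches: at [0:16] → '78080emyy9rs6nss'.
The replacement refers to a captured group, so each match is rewritten using its own captured text.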